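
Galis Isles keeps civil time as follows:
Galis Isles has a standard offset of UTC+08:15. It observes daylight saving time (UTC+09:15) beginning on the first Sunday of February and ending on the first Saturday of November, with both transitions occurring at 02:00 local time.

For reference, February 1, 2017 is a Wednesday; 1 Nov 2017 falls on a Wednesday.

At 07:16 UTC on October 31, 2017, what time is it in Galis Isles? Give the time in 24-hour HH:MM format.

1 February 2017 is a Wednesday, so the first Sunday is February 5.
1 November 2017 is a Wednesday, so the first Saturday is November 4.
At the standard offset (UTC+08:15), 07:16 UTC + 8h15m = 15:31 Galis Isles standard time.
The standard-time date in Galis Isles, October 31, 2017, falls between 5 February and 4 November, so daylight saving is in effect and Galis Isles is at UTC+09:15.
07:16 UTC + 9h15m = 16:31 local.

16:31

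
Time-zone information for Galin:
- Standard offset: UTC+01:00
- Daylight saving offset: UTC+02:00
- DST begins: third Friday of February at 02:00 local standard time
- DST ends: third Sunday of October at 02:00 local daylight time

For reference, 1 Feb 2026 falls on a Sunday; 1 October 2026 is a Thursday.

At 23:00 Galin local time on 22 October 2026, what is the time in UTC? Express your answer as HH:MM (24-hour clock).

22:00

1 February 2026 is a Sunday, so the first Friday is February 6 and the third is February 20.
1 October 2026 is a Thursday, so the first Sunday is October 4 and the third is October 18.
Daylight saving runs 20 February – 18 October; 22 October 2026 is outside that window, so Galin is on standard time at UTC+01:00.
23:00 local − 1h = 22:00 UTC.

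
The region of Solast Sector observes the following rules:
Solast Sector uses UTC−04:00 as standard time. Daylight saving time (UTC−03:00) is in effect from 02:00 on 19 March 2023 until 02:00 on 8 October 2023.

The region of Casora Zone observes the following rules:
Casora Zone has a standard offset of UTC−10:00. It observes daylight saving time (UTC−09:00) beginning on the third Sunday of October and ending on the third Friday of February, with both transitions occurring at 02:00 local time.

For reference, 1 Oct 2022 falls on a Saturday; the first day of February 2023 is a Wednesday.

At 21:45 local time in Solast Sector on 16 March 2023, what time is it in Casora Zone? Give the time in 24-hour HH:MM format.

15:45

16 March 2023 does not fall between 19 March and 8 October, so daylight saving is not in effect and Solast Sector is at UTC−04:00.
21:45 Solast Sector + 4h = 01:45 UTC (rolling into the next day, 17 March 2023).
1 October 2022 is a Saturday, so the first Sunday is October 2 and the third is October 16.
1 February 2023 is a Wednesday, so the first Friday is February 3 and the third is February 17.
At the standard offset (UTC−10:00), 01:45 UTC − 10h = 15:45 Casora Zone standard time (rolling into the previous day, 16 March 2023).
The standard-time date in Casora Zone, 16 March 2023, does not fall between 16 October 2022 and 17 February 2023, so daylight saving is not in effect and Casora Zone is at UTC−10:00.
01:45 UTC − 10h = 15:45 Casora Zone (rolling into the previous day, 16 March 2023).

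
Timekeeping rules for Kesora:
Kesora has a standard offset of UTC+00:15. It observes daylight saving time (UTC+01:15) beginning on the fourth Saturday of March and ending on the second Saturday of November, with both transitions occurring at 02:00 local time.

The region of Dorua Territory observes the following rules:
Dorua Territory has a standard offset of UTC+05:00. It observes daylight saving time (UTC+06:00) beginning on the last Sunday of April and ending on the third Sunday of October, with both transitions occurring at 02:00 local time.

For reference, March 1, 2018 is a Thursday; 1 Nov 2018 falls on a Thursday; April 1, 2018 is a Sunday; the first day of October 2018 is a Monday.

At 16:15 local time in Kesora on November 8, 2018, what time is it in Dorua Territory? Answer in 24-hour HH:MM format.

1 March 2018 is a Thursday, so the first Saturday is March 3 and the fourth is March 24.
1 November 2018 is a Thursday, so the first Saturday is November 3 and the second is November 10.
Daylight saving runs 24 March – 10 November; November 8, 2018 is inside that window, so Kesora is at UTC+01:15.
16:15 Kesora − 1h15m = 15:00 UTC.
1 April 2018 is a Sunday, so Sundays fall on 1, 8, 15, 22, 29; the last is April 29.
1 October 2018 is a Monday, so the first Sunday is October 7 and the third is October 21.
At the standard offset (UTC+05:00), 15:00 UTC + 5h = 20:00 Dorua Territory standard time.
The standard-time date in Dorua Territory, November 8, 2018, is outside the daylight-saving period (29 April – 21 October), so Dorua Territory is on standard time, UTC+05:00.
15:00 UTC + 5h = 20:00 Dorua Territory.

20:00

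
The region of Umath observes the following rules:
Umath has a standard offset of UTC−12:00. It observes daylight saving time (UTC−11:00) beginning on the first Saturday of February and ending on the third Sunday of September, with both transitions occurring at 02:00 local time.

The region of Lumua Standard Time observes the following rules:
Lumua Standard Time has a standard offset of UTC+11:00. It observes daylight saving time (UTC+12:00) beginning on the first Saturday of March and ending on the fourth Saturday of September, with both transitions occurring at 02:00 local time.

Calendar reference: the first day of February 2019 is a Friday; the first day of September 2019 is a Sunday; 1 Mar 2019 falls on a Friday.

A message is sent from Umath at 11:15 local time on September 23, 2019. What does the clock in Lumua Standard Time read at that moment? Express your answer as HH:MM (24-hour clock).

1 February 2019 is a Friday, so the first Saturday is February 2.
1 September 2019 is a Sunday, so the first Sunday is September 1 and the third is September 15.
September 23, 2019 does not fall between 2 February and 15 September, so daylight saving is not in effect and Umath is at UTC−12:00.
11:15 Umath + 12h = 23:15 UTC.
1 March 2019 is a Friday, so the first Saturday is March 2.
1 September 2019 is a Sunday, so the first Saturday is September 7 and the fourth is September 28.
At the standard offset (UTC+11:00), 23:15 UTC + 11h = 10:15 Lumua Standard Time standard time (rolling into the next day, 24 September 2019).
The standard-time date in Lumua Standard Time, September 24, 2019, lies within the daylight-saving period (2 March – 28 September), so Lumua Standard Time is on daylight time, UTC+12:00.
23:15 UTC + 12h = 11:15 Lumua Standard Time (rolling into the next day, 24 September 2019).

11:15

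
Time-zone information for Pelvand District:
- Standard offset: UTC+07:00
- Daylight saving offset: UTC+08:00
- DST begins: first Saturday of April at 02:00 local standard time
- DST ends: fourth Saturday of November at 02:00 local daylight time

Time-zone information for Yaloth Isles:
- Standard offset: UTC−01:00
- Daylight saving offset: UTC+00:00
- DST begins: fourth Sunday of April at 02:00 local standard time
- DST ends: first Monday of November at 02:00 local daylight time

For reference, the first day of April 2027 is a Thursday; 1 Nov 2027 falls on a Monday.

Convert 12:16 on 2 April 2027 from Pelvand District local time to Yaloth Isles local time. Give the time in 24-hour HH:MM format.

04:16

1 April 2027 is a Thursday, so the first Saturday is April 3.
1 November 2027 is a Monday, so the first Saturday is November 6 and the fourth is November 27.
2 April 2027 does not fall between 3 April and 27 November, so daylight saving is not in effect and Pelvand District is at UTC+07:00.
12:16 Pelvand District − 7h = 05:16 UTC.
1 April 2027 is a Thursday, so the first Sunday is April 4 and the fourth is April 25.
1 November 2027 is a Monday, so the first Monday is November 1.
At the standard offset (UTC−01:00), 05:16 UTC − 1h = 04:16 Yaloth Isles standard time.
The standard-time date in Yaloth Isles, 2 April 2027, does not fall between 25 April and 1 November, so daylight saving is not in effect and Yaloth Isles is at UTC−01:00.
05:16 UTC − 1h = 04:16 Yaloth Isles.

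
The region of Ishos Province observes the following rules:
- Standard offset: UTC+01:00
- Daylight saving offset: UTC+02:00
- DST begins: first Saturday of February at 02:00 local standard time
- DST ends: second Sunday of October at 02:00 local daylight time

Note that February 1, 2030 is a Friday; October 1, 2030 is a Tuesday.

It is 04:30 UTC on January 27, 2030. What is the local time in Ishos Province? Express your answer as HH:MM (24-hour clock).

1 February 2030 is a Friday, so the first Saturday is February 2.
1 October 2030 is a Tuesday, so the first Sunday is October 6 and the second is October 13.
At the standard offset (UTC+01:00), 04:30 UTC + 1h = 05:30 Ishos Province standard time.
The standard-time date in Ishos Province, January 27, 2030, is outside the daylight-saving period (2 February – 13 October), so Ishos Province is on standard time, UTC+01:00.
04:30 UTC + 1h = 05:30 local.

05:30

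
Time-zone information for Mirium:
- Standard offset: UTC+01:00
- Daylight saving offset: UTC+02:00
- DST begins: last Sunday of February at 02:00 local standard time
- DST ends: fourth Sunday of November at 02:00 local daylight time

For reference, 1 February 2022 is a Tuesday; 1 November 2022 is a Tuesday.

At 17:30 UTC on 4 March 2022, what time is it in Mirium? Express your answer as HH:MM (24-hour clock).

19:30

1 February 2022 is a Tuesday, so Sundays fall on 6, 13, 20, 27; the last is February 27.
1 November 2022 is a Tuesday, so the first Sunday is November 6 and the fourth is November 27.
At the standard offset (UTC+01:00), 17:30 UTC + 1h = 18:30 Mirium standard time.
Daylight saving runs 27 February – 27 November; the standard-time date in Mirium, 4 March 2022, is inside that window, so Mirium is at UTC+02:00.
17:30 UTC + 2h = 19:30 local.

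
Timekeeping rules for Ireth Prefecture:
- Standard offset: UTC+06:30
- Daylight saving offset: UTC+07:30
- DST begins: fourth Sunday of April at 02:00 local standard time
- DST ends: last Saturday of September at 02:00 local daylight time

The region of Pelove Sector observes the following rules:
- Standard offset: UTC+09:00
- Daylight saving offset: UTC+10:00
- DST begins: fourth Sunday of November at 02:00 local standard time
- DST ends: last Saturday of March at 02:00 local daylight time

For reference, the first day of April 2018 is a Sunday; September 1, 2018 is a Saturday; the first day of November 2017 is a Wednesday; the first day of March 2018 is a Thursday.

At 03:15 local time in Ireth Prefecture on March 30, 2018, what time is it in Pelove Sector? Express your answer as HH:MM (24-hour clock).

06:45

1 April 2018 is a Sunday, so the first Sunday is April 1 and the fourth is April 22.
1 September 2018 is a Saturday, so Saturdays fall on 1, 8, 15, 22, 29; the last is September 29.
March 30, 2018 does not fall between 22 April and 29 September, so daylight saving is not in effect and Ireth Prefecture is at UTC+06:30.
03:15 Ireth Prefecture − 6h30m = 20:45 UTC (rolling into the previous day, 29 March 2018).
1 November 2017 is a Wednesday, so the first Sunday is November 5 and the fourth is November 26.
1 March 2018 is a Thursday, so Saturdays fall on 3, 10, 17, 24, 31; the last is March 31.
At the standard offset (UTC+09:00), 20:45 UTC + 9h = 05:45 Pelove Sector standard time (rolling into the next day, 30 March 2018).
The standard-time date in Pelove Sector, March 30, 2018, lies within the daylight-saving period (26 November 2017 – 31 March 2018), so Pelove Sector is on daylight time, UTC+10:00.
20:45 UTC + 10h = 06:45 Pelove Sector (rolling into the next day, 30 March 2018).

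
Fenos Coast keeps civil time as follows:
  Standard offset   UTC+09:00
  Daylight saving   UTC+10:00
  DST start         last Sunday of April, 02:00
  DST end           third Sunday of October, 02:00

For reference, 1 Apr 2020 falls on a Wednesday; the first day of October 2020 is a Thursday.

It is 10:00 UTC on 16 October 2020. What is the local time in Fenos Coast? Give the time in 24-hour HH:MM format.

1 April 2020 is a Wednesday, so Sundays fall on 5, 12, 19, 26; the last is April 26.
1 October 2020 is a Thursday, so the first Sunday is October 4 and the third is October 18.
At the standard offset (UTC+09:00), 10:00 UTC + 9h = 19:00 Fenos Coast standard time.
The standard-time date in Fenos Coast, 16 October 2020, falls between 26 April and 18 October, so daylight saving is in effect and Fenos Coast is at UTC+10:00.
10:00 UTC + 10h = 20:00 local.

20:00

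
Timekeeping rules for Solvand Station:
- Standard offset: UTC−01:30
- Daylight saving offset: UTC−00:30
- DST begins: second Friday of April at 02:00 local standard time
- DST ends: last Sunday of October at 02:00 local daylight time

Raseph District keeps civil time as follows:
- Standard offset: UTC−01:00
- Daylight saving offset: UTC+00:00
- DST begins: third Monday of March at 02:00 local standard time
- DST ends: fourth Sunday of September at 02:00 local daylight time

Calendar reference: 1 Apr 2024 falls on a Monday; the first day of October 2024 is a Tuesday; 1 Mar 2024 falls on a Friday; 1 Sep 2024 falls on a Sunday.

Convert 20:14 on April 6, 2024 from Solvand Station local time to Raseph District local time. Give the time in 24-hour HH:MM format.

21:44

1 April 2024 is a Monday, so the first Friday is April 5 and the second is April 12.
1 October 2024 is a Tuesday, so Sundays fall on 6, 13, 20, 27; the last is October 27.
April 6, 2024 is outside the daylight-saving period (12 April – 27 October), so Solvand Station is on standard time, UTC−01:30.
20:14 Solvand Station + 1h30m = 21:44 UTC.
1 March 2024 is a Friday, so the first Monday is March 4 and the third is March 18.
1 September 2024 is a Sunday, so the first Sunday is September 1 and the fourth is September 22.
At the standard offset (UTC−01:00), 21:44 UTC − 1h = 20:44 Raseph District standard time.
Daylight saving runs 18 March – 22 September; the standard-time date in Raseph District, April 6, 2024, is inside that window, so Raseph District is at UTC+00:00.
21:44 UTC + 0h = 21:44 Raseph District.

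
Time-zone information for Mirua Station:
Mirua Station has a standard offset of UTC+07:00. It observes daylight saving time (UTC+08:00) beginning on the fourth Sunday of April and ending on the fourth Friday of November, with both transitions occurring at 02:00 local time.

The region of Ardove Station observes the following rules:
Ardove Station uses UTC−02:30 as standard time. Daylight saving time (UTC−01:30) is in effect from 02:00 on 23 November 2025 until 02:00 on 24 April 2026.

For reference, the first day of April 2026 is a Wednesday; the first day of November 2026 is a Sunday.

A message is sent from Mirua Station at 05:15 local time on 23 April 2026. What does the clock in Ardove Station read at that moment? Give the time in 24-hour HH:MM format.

1 April 2026 is a Wednesday, so the first Sunday is April 5 and the fourth is April 26.
1 November 2026 is a Sunday, so the first Friday is November 6 and the fourth is November 27.
Daylight saving runs 26 April – 27 November; 23 April 2026 is outside that window, so Mirua Station is on standard time at UTC+07:00.
05:15 Mirua Station − 7h = 22:15 UTC (rolling into the previous day, 22 April 2026).
At the standard offset (UTC−02:30), 22:15 UTC − 2h30m = 19:45 Ardove Station standard time.
The standard-time date in Ardove Station, 22 April 2026, lies within the daylight-saving period (23 November 2025 – 24 April 2026), so Ardove Station is on daylight time, UTC−01:30.
22:15 UTC − 1h30m = 20:45 Ardove Station.

20:45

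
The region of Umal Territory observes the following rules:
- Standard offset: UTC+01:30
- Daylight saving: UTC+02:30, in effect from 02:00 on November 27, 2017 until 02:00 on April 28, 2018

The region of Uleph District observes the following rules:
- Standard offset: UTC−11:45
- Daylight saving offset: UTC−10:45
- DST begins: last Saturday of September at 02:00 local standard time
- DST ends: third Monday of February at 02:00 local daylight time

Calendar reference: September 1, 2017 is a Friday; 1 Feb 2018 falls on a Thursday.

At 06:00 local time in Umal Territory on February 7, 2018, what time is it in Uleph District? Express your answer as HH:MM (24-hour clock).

Daylight saving runs 27 November 2017 – 28 April 2018; February 7, 2018 is inside that window, so Umal Territory is at UTC+02:30.
06:00 Umal Territory − 2h30m = 03:30 UTC.
1 September 2017 is a Friday, so Saturdays fall on 2, 9, 16, 23, 30; the last is September 30.
1 February 2018 is a Thursday, so the first Monday is February 5 and the third is February 19.
At the standard offset (UTC−11:45), 03:30 UTC − 11h45m = 15:45 Uleph District standard time (rolling into the previous day, 6 February 2018).
The standard-time date in Uleph District, February 6, 2018, falls between 30 September 2017 and 19 February 2018, so daylight saving is in effect and Uleph District is at UTC−10:45.
03:30 UTC − 10h45m = 16:45 Uleph District (rolling into the previous day, 6 February 2018).

16:45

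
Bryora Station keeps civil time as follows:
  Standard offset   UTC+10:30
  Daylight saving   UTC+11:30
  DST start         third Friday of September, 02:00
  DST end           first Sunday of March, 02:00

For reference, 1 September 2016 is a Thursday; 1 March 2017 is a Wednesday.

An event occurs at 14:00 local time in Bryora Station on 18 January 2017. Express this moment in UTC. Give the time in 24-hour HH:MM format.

02:30

1 September 2016 is a Thursday, so the first Friday is September 2 and the third is September 16.
1 March 2017 is a Wednesday, so the first Sunday is March 5.
18 January 2017 lies within the daylight-saving period (16 September 2016 – 5 March 2017), so Bryora Station is on daylight time, UTC+11:30.
14:00 local − 11h30m = 02:30 UTC.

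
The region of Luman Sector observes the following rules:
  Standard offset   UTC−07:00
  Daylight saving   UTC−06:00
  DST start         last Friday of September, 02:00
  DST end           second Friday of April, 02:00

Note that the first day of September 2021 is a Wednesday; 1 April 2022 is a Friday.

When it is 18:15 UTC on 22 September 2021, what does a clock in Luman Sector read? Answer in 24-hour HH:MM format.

11:15

1 September 2021 is a Wednesday, so Fridays fall on 3, 10, 17, 24; the last is September 24.
1 April 2022 is a Friday, so the first Friday is April 1 and the second is April 8.
At the standard offset (UTC−07:00), 18:15 UTC − 7h = 11:15 Luman Sector standard time.
The standard-time date in Luman Sector, 22 September 2021, is outside the daylight-saving period (24 September 2021 – 8 April 2022), so Luman Sector is on standard time, UTC−07:00.
18:15 UTC − 7h = 11:15 local.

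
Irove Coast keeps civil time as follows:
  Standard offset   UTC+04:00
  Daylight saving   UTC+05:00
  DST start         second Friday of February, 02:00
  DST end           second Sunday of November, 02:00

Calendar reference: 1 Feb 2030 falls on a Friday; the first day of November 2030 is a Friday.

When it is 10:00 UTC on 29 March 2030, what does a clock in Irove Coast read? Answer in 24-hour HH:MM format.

1 February 2030 is a Friday, so the first Friday is February 1 and the second is February 8.
1 November 2030 is a Friday, so the first Sunday is November 3 and the second is November 10.
At the standard offset (UTC+04:00), 10:00 UTC + 4h = 14:00 Irove Coast standard time.
The standard-time date in Irove Coast, 29 March 2030, falls between 8 February and 10 November, so daylight saving is in effect and Irove Coast is at UTC+05:00.
10:00 UTC + 5h = 15:00 local.

15:00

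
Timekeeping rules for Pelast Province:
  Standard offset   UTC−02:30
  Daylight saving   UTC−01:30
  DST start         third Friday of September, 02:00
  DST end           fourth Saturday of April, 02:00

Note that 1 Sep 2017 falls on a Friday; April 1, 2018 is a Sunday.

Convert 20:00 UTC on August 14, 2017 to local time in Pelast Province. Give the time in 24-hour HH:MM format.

17:30

1 September 2017 is a Friday, so the first Friday is September 1 and the third is September 15.
1 April 2018 is a Sunday, so the first Saturday is April 7 and the fourth is April 28.
At the standard offset (UTC−02:30), 20:00 UTC − 2h30m = 17:30 Pelast Province standard time.
The standard-time date in Pelast Province, August 14, 2017, is outside the daylight-saving period (15 September 2017 – 28 April 2018), so Pelast Province is on standard time, UTC−02:30.
20:00 UTC − 2h30m = 17:30 local.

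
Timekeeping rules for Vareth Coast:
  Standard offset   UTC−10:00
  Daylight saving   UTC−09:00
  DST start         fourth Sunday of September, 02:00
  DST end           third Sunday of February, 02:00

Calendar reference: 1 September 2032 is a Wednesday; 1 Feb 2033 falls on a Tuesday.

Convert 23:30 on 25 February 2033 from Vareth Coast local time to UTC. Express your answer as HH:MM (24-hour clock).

09:30

1 September 2032 is a Wednesday, so the first Sunday is September 5 and the fourth is September 26.
1 February 2033 is a Tuesday, so the first Sunday is February 6 and the third is February 20.
25 February 2033 does not fall between 26 September 2032 and 20 February 2033, so daylight saving is not in effect and Vareth Coast is at UTC−10:00.
23:30 local + 10h = 09:30 UTC (rolling into the next day, 26 February 2033).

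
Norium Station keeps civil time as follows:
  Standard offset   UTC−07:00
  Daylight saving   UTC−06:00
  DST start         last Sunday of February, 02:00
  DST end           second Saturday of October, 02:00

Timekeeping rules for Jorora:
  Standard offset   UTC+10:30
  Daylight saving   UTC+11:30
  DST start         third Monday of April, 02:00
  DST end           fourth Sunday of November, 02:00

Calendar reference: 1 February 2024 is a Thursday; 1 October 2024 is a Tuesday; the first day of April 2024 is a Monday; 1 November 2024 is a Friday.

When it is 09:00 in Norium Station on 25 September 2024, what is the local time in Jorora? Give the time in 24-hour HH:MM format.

02:30

1 February 2024 is a Thursday, so Sundays fall on 4, 11, 18, 25; the last is February 25.
1 October 2024 is a Tuesday, so the first Saturday is October 5 and the second is October 12.
Daylight saving runs 25 February – 12 October; 25 September 2024 is inside that window, so Norium Station is at UTC−06:00.
09:00 Norium Station + 6h = 15:00 UTC.
1 April 2024 is a Monday, so the first Monday is April 1 and the third is April 15.
1 November 2024 is a Friday, so the first Sunday is November 3 and the fourth is November 24.
At the standard offset (UTC+10:30), 15:00 UTC + 10h30m = 01:30 Jorora standard time (rolling into the next day, 26 September 2024).
Daylight saving runs 15 April – 24 November; the standard-time date in Jorora, 26 September 2024, is inside that window, so Jorora is at UTC+11:30.
15:00 UTC + 11h30m = 02:30 Jorora (rolling into the next day, 26 September 2024).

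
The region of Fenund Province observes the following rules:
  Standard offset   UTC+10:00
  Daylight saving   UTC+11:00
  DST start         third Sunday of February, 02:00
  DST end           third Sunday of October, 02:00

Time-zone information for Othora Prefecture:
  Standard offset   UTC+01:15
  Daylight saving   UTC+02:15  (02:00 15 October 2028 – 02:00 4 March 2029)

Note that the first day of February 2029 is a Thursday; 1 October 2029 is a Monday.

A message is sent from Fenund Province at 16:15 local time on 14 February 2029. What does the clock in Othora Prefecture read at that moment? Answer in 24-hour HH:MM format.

1 February 2029 is a Thursday, so the first Sunday is February 4 and the third is February 18.
1 October 2029 is a Monday, so the first Sunday is October 7 and the third is October 21.
14 February 2029 is outside the daylight-saving period (18 February – 21 October), so Fenund Province is on standard time, UTC+10:00.
16:15 Fenund Province − 10h = 06:15 UTC.
At the standard offset (UTC+01:15), 06:15 UTC + 1h15m = 07:30 Othora Prefecture standard time.
The standard-time date in Othora Prefecture, 14 February 2029, lies within the daylight-saving period (15 October 2028 – 4 March 2029), so Othora Prefecture is on daylight time, UTC+02:15.
06:15 UTC + 2h15m = 08:30 Othora Prefecture.

08:30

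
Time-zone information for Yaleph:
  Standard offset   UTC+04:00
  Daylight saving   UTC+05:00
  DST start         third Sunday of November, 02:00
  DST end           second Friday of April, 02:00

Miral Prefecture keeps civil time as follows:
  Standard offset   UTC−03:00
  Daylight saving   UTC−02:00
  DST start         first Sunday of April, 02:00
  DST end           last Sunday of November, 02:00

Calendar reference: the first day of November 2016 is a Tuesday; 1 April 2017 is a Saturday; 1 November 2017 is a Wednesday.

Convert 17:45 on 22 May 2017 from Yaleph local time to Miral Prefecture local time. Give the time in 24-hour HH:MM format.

1 November 2016 is a Tuesday, so the first Sunday is November 6 and the third is November 20.
1 April 2017 is a Saturday, so the first Friday is April 7 and the second is April 14.
Daylight saving runs 20 November 2016 – 14 April 2017; 22 May 2017 is outside that window, so Yaleph is on standard time at UTC+04:00.
17:45 Yaleph − 4h = 13:45 UTC.
1 April 2017 is a Saturday, so the first Sunday is April 2.
1 November 2017 is a Wednesday, so Sundays fall on 5, 12, 19, 26; the last is November 26.
At the standard offset (UTC−03:00), 13:45 UTC − 3h = 10:45 Miral Prefecture standard time.
Daylight saving runs 2 April – 26 November; the standard-time date in Miral Prefecture, 22 May 2017, is inside that window, so Miral Prefecture is at UTC−02:00.
13:45 UTC − 2h = 11:45 Miral Prefecture.

11:45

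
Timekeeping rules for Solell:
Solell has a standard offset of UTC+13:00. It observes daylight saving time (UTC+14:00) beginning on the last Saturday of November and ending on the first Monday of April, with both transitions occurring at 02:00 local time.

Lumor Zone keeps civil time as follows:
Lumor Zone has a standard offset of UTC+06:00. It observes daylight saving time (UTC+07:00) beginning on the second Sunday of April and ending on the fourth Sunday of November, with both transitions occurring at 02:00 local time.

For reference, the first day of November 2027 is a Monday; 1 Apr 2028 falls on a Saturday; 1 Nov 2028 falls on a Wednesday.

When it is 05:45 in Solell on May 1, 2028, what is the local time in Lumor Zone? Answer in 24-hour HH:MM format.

23:45

1 November 2027 is a Monday, so Saturdays fall on 6, 13, 20, 27; the last is November 27.
1 April 2028 is a Saturday, so the first Monday is April 3.
Daylight saving runs 27 November 2027 – 3 April 2028; May 1, 2028 is outside that window, so Solell is on standard time at UTC+13:00.
05:45 Solell − 13h = 16:45 UTC (rolling into the previous day, 30 April 2028).
1 April 2028 is a Saturday, so the first Sunday is April 2 and the second is April 9.
1 November 2028 is a Wednesday, so the first Sunday is November 5 and the fourth is November 26.
At the standard offset (UTC+06:00), 16:45 UTC + 6h = 22:45 Lumor Zone standard time.
Daylight saving runs 9 April – 26 November; the standard-time date in Lumor Zone, April 30, 2028, is inside that window, so Lumor Zone is at UTC+07:00.
16:45 UTC + 7h = 23:45 Lumor Zone.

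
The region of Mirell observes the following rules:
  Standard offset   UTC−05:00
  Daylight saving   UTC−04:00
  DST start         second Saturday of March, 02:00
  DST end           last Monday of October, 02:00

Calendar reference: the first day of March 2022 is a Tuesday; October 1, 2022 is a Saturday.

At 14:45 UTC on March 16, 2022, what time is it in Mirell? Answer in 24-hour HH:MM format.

10:45

1 March 2022 is a Tuesday, so the first Saturday is March 5 and the second is March 12.
1 October 2022 is a Saturday, so Mondays fall on 3, 10, 17, 24, 31; the last is October 31.
At the standard offset (UTC−05:00), 14:45 UTC − 5h = 09:45 Mirell standard time.
The standard-time date in Mirell, March 16, 2022, falls between 12 March and 31 October, so daylight saving is in effect and Mirell is at UTC−04:00.
14:45 UTC − 4h = 10:45 local.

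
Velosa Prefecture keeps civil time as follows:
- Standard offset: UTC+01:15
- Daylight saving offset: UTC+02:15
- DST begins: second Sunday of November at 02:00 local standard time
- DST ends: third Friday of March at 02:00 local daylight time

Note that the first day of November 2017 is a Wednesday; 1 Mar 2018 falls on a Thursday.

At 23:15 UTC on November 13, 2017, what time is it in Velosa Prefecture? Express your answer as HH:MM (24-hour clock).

1 November 2017 is a Wednesday, so the first Sunday is November 5 and the second is November 12.
1 March 2018 is a Thursday, so the first Friday is March 2 and the third is March 16.
At the standard offset (UTC+01:15), 23:15 UTC + 1h15m = 00:30 Velosa Prefecture standard time (rolling into the next day, 14 November 2017).
Daylight saving runs 12 November 2017 – 16 March 2018; the standard-time date in Velosa Prefecture, November 14, 2017, is inside that window, so Velosa Prefecture is at UTC+02:15.
23:15 UTC + 2h15m = 01:30 local (rolling into the next day, 14 November 2017).

01:30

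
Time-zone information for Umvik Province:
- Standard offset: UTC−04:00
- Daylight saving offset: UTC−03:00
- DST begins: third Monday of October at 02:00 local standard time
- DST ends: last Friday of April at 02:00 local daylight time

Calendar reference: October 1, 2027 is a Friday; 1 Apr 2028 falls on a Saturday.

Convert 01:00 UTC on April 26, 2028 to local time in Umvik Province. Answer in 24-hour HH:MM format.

22:00

1 October 2027 is a Friday, so the first Monday is October 4 and the third is October 18.
1 April 2028 is a Saturday, so Fridays fall on 7, 14, 21, 28; the last is April 28.
At the standard offset (UTC−04:00), 01:00 UTC − 4h = 21:00 Umvik Province standard time (rolling into the previous day, 25 April 2028).
The standard-time date in Umvik Province, April 25, 2028, falls between 18 October 2027 and 28 April 2028, so daylight saving is in effect and Umvik Province is at UTC−03:00.
01:00 UTC − 3h = 22:00 local (rolling into the previous day, 25 April 2028).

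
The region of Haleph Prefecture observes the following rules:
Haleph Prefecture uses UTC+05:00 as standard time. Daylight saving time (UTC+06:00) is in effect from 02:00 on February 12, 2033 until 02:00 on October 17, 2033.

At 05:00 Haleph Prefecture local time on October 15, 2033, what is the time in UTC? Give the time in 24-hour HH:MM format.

23:00

October 15, 2033 falls between 12 February and 17 October, so daylight saving is in effect and Haleph Prefecture is at UTC+06:00.
05:00 local − 6h = 23:00 UTC (rolling into the previous day, 14 October 2033).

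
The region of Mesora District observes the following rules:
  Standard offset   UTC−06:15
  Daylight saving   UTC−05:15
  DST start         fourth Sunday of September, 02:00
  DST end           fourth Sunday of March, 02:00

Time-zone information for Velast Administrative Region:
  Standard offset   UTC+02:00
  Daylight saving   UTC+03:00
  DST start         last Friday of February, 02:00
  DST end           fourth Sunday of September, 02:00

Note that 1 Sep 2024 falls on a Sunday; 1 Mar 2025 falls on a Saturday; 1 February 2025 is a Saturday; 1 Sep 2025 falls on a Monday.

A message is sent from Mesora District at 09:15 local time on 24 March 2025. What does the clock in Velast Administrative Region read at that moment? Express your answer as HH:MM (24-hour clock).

1 September 2024 is a Sunday, so the first Sunday is September 1 and the fourth is September 22.
1 March 2025 is a Saturday, so the first Sunday is March 2 and the fourth is March 23.
24 March 2025 is outside the daylight-saving period (22 September 2024 – 23 March 2025), so Mesora District is on standard time, UTC−06:15.
09:15 Mesora District + 6h15m = 15:30 UTC.
1 February 2025 is a Saturday, so Fridays fall on 7, 14, 21, 28; the last is February 28.
1 September 2025 is a Monday, so the first Sunday is September 7 and the fourth is September 28.
At the standard offset (UTC+02:00), 15:30 UTC + 2h = 17:30 Velast Administrative Region standard time.
The standard-time date in Velast Administrative Region, 24 March 2025, falls between 28 February and 28 September, so daylight saving is in effect and Velast Administrative Region is at UTC+03:00.
15:30 UTC + 3h = 18:30 Velast Administrative Region.

18:30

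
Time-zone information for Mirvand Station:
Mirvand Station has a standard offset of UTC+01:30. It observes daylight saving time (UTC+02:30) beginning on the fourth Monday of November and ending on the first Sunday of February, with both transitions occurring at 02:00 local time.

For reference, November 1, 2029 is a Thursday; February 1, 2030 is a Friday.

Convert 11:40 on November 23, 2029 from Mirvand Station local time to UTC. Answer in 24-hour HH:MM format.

10:10

1 November 2029 is a Thursday, so the first Monday is November 5 and the fourth is November 26.
1 February 2030 is a Friday, so the first Sunday is February 3.
November 23, 2029 is outside the daylight-saving period (26 November 2029 – 3 February 2030), so Mirvand Station is on standard time, UTC+01:30.
11:40 local − 1h30m = 10:10 UTC.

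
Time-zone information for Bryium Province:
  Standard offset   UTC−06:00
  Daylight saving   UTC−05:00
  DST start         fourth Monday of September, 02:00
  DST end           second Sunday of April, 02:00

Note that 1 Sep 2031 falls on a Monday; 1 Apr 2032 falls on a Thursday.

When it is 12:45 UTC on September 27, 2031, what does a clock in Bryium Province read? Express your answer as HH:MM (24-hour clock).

1 September 2031 is a Monday, so the first Monday is September 1 and the fourth is September 22.
1 April 2032 is a Thursday, so the first Sunday is April 4 and the second is April 11.
At the standard offset (UTC−06:00), 12:45 UTC − 6h = 06:45 Bryium Province standard time.
The standard-time date in Bryium Province, September 27, 2031, lies within the daylight-saving period (22 September 2031 – 11 April 2032), so Bryium Province is on daylight time, UTC−05:00.
12:45 UTC − 5h = 07:45 local.

07:45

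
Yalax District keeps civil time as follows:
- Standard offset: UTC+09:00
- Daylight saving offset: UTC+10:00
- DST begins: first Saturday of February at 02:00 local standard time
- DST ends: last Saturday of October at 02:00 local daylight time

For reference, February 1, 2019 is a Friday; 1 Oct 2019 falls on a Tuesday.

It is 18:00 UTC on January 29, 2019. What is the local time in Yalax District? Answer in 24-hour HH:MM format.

1 February 2019 is a Friday, so the first Saturday is February 2.
1 October 2019 is a Tuesday, so Saturdays fall on 5, 12, 19, 26; the last is October 26.
At the standard offset (UTC+09:00), 18:00 UTC + 9h = 03:00 Yalax District standard time (rolling into the next day, 30 January 2019).
Daylight saving runs 2 February – 26 October; the standard-time date in Yalax District, January 30, 2019, is outside that window, so Yalax District is on standard time at UTC+09:00.
18:00 UTC + 9h = 03:00 local (rolling into the next day, 30 January 2019).

03:00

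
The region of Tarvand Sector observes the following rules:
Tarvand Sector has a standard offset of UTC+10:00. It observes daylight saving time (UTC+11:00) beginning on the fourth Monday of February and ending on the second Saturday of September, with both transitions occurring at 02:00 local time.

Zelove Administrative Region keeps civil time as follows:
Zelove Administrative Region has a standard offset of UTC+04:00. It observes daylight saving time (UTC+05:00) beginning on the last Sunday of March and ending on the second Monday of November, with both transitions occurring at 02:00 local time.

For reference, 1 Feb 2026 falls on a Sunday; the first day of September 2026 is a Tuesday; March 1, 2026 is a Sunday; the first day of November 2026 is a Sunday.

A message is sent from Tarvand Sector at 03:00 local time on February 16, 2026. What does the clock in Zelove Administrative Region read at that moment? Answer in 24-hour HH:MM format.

1 February 2026 is a Sunday, so the first Monday is February 2 and the fourth is February 23.
1 September 2026 is a Tuesday, so the first Saturday is September 5 and the second is September 12.
February 16, 2026 is outside the daylight-saving period (23 February – 12 September), so Tarvand Sector is on standard time, UTC+10:00.
03:00 Tarvand Sector − 10h = 17:00 UTC (rolling into the previous day, 15 February 2026).
1 March 2026 is a Sunday, so Sundays fall on 1, 8, 15, 22, 29; the last is March 29.
1 November 2026 is a Sunday, so the first Monday is November 2 and the second is November 9.
At the standard offset (UTC+04:00), 17:00 UTC + 4h = 21:00 Zelove Administrative Region standard time.
The standard-time date in Zelove Administrative Region, February 15, 2026, does not fall between 29 March and 9 November, so daylight saving is not in effect and Zelove Administrative Region is at UTC+04:00.
17:00 UTC + 4h = 21:00 Zelove Administrative Region.

21:00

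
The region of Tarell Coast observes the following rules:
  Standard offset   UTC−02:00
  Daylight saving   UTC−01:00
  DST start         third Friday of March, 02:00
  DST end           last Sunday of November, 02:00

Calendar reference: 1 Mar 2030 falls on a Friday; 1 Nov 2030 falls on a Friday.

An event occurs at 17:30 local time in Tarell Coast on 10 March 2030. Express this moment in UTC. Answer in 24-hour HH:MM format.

19:30

1 March 2030 is a Friday, so the first Friday is March 1 and the third is March 15.
1 November 2030 is a Friday, so Sundays fall on 3, 10, 17, 24; the last is November 24.
10 March 2030 is outside the daylight-saving period (15 March – 24 November), so Tarell Coast is on standard time, UTC−02:00.
17:30 local + 2h = 19:30 UTC.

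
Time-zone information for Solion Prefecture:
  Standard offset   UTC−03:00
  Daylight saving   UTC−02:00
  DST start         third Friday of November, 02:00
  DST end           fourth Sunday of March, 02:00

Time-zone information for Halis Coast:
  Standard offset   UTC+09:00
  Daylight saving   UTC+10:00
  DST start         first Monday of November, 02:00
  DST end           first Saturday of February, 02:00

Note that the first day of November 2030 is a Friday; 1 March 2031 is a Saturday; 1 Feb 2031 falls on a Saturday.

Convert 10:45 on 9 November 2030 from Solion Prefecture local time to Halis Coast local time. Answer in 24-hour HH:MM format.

23:45

1 November 2030 is a Friday, so the first Friday is November 1 and the third is November 15.
1 March 2031 is a Saturday, so the first Sunday is March 2 and the fourth is March 23.
9 November 2030 does not fall between 15 November 2030 and 23 March 2031, so daylight saving is not in effect and Solion Prefecture is at UTC−03:00.
10:45 Solion Prefecture + 3h = 13:45 UTC.
1 November 2030 is a Friday, so the first Monday is November 4.
1 February 2031 is a Saturday, so the first Saturday is February 1.
At the standard offset (UTC+09:00), 13:45 UTC + 9h = 22:45 Halis Coast standard time.
The standard-time date in Halis Coast, 9 November 2030, falls between 4 November 2030 and 1 February 2031, so daylight saving is in effect and Halis Coast is at UTC+10:00.
13:45 UTC + 10h = 23:45 Halis Coast.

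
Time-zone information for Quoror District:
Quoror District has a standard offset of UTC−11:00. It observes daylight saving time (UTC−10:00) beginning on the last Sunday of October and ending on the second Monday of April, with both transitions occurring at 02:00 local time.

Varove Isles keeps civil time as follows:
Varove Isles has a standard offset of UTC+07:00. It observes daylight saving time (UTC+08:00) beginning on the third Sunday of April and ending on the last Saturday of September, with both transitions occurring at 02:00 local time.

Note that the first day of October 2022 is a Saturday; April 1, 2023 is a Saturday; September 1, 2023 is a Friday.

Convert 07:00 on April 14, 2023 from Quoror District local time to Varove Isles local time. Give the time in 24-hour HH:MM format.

01:00

1 October 2022 is a Saturday, so Sundays fall on 2, 9, 16, 23, 30; the last is October 30.
1 April 2023 is a Saturday, so the first Monday is April 3 and the second is April 10.
April 14, 2023 is outside the daylight-saving period (30 October 2022 – 10 April 2023), so Quoror District is on standard time, UTC−11:00.
07:00 Quoror District + 11h = 18:00 UTC.
1 April 2023 is a Saturday, so the first Sunday is April 2 and the third is April 16.
1 September 2023 is a Friday, so Saturdays fall on 2, 9, 16, 23, 30; the last is September 30.
At the standard offset (UTC+07:00), 18:00 UTC + 7h = 01:00 Varove Isles standard time (rolling into the next day, 15 April 2023).
Daylight saving runs 16 April – 30 September; the standard-time date in Varove Isles, April 15, 2023, is outside that window, so Varove Isles is on standard time at UTC+07:00.
18:00 UTC + 7h = 01:00 Varove Isles (rolling into the next day, 15 April 2023).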